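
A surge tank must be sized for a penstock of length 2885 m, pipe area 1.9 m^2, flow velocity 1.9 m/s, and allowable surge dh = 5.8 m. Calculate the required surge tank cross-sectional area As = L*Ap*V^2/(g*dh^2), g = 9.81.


As = 2885 * 1.9 * 1.9^2 / (9.81 * 5.8^2) = 59.9628 m^2


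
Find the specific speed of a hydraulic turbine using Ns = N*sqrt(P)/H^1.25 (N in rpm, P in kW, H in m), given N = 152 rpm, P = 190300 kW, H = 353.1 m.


Ns = 152 * 190300^0.5 / 353.1^1.25 = 43.3202


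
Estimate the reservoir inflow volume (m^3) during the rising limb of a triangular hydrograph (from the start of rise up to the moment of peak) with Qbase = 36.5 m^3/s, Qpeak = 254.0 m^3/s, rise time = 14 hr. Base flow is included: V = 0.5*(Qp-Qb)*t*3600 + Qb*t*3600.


V = 0.5*(254.0 - 36.5)*14*3600 + 36.5*14*3600 = 7.3206e+06 m^3


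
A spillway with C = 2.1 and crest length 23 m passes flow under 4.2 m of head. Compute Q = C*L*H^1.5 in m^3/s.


Q = 2.1 * 23 * 4.2^1.5 = 415.7393 m^3/s


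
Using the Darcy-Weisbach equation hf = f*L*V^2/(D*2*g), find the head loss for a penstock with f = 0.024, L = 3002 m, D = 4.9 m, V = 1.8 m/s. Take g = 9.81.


hf = 0.024 * 3002 * 1.8^2 / (4.9 * 2 * 9.81) = 2.4281 m


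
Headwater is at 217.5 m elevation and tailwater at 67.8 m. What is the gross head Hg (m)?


Hg = 217.5 - 67.8 = 149.7000 m


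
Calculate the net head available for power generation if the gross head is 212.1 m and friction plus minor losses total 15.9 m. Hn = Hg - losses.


Hn = 212.1 - 15.9 = 196.2000 m


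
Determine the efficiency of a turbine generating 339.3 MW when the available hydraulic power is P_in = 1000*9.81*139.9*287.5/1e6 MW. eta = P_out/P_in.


P_in = 1000 * 9.81 * 139.9 * 287.5 / 1e6 = 394.5705 MW
eta = 339.3 / 394.5705 = 0.8599


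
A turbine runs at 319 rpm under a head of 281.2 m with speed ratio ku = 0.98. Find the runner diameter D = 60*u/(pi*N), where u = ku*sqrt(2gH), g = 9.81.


u = 0.98 * sqrt(2*9.81*281.2) = 72.7919 m/s
D = 60 * 72.7919 / (pi * 319) = 4.3581 m


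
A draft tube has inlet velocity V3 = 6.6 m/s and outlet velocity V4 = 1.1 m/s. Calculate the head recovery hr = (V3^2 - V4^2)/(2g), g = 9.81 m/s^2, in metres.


hr = (6.6^2 - 1.1^2) / (2*9.81) = 2.1585 m


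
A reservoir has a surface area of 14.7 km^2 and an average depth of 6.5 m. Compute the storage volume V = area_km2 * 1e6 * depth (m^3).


V = 14.7 * 1e6 * 6.5 = 9.5550e+07 m^3


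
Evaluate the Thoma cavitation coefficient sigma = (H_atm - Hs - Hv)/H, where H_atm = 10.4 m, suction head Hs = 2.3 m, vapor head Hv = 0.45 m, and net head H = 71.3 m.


sigma = (10.4 - 2.3 - 0.45) / 71.3 = 0.1073


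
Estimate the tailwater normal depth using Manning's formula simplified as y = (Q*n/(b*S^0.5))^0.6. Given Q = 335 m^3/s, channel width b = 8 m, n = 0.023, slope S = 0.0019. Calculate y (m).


y = (335 * 0.023 / (8 * 0.0019^0.5))^0.6 = 6.4059 m


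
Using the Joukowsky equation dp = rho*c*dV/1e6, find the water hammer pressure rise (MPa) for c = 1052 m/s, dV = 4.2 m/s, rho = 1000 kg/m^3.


dp = 1000 * 1052 * 4.2 / 1e6 = 4.4184 MPa


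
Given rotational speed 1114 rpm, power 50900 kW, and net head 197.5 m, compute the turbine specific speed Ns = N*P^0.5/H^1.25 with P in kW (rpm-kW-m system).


Ns = 1114 * 50900^0.5 / 197.5^1.25 = 339.4573


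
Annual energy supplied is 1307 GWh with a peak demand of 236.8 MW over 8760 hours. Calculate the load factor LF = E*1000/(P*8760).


LF = 1307 * 1000 / (236.8 * 8760) = 0.6301


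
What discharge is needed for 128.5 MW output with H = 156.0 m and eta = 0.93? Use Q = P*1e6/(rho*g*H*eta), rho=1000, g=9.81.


Q = 128.5 * 1e6 / (1000 * 9.81 * 156.0 * 0.93) = 90.2873 m^3/s


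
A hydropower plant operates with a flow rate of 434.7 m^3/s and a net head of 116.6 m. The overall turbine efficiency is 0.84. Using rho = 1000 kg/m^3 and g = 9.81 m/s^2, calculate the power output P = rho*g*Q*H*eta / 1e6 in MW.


P = 1000 * 9.81 * 434.7 * 116.6 * 0.84 / 1e6 = 417.6731 MW


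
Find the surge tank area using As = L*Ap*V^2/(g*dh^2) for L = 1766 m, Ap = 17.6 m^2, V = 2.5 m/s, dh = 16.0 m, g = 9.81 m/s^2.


As = 1766 * 17.6 * 2.5^2 / (9.81 * 16.0^2) = 77.3525 m^2


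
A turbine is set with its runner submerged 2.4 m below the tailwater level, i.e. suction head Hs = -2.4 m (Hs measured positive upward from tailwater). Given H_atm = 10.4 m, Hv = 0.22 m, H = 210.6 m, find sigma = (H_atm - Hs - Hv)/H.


sigma = (10.4 - (-2.4) - 0.22) / 210.6 = 0.0597


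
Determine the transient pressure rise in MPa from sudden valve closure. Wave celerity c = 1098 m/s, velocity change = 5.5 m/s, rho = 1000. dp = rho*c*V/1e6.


dp = 1000 * 1098 * 5.5 / 1e6 = 6.0390 MPa


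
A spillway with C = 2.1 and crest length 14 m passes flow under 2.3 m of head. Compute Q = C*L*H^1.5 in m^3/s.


Q = 2.1 * 14 * 2.3^1.5 = 102.5508 m^3/s


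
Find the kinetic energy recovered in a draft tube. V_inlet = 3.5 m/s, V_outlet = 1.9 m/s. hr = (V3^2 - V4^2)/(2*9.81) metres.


hr = (3.5^2 - 1.9^2) / (2*9.81) = 0.4404 m


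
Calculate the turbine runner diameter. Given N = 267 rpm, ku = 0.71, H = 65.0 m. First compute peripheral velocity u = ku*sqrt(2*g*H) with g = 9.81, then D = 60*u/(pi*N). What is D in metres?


u = 0.71 * sqrt(2*9.81*65.0) = 25.3551 m/s
D = 60 * 25.3551 / (pi * 267) = 1.8137 m


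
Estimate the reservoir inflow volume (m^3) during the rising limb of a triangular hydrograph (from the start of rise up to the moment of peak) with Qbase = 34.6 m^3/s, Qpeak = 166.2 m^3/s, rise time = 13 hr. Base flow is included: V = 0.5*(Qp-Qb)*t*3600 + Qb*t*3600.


V = 0.5*(166.2 - 34.6)*13*3600 + 34.6*13*3600 = 4.6987e+06 m^3


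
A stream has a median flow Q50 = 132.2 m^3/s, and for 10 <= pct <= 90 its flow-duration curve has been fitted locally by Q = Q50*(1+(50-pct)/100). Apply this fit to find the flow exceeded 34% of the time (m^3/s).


Q = 132.2 * (1 + (50 - 34)/100) = 153.3520 m^3/s


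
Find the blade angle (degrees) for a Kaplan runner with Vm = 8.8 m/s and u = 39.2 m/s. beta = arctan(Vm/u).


beta = arctan(8.8 / 39.2) = 12.6526 degrees


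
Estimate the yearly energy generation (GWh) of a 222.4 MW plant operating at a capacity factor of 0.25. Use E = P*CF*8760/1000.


E = 222.4 * 0.25 * 8760 / 1000 = 487.0560 GWh


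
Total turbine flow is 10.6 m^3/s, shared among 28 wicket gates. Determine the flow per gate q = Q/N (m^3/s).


q = 10.6 / 28 = 0.3786 m^3/s


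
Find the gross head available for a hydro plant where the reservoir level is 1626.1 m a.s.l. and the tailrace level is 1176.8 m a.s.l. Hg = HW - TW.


Hg = 1626.1 - 1176.8 = 449.3000 m


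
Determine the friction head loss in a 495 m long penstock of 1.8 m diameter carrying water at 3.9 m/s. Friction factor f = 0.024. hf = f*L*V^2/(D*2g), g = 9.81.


hf = 0.024 * 495 * 3.9^2 / (1.8 * 2 * 9.81) = 5.1165 m


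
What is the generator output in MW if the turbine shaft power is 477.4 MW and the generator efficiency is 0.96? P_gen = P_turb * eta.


P_gen = 477.4 * 0.96 = 458.3040 MW


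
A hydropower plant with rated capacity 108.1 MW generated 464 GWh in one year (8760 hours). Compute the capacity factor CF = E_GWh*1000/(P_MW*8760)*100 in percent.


CF = 464 * 1000 / (108.1 * 8760) * 100 = 48.9991 %


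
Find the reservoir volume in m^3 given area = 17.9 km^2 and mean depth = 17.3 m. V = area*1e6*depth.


V = 17.9 * 1e6 * 17.3 = 3.0967e+08 m^3


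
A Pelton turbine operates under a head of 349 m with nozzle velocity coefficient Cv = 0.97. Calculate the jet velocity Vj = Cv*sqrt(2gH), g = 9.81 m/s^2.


Vj = 0.97 * sqrt(2*9.81*349) = 80.2664 m/s


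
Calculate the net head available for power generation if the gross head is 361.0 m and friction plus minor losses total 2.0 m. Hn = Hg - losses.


Hn = 361.0 - 2.0 = 359.0000 m


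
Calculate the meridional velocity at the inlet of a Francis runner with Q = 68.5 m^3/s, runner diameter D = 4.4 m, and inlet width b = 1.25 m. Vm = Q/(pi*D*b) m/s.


Vm = 68.5 / (pi * 4.4 * 1.25) = 3.9644 m/s


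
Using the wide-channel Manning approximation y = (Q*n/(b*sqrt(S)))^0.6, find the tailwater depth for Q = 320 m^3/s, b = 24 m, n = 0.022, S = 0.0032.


y = (320 * 0.022 / (24 * 0.0032^0.5))^0.6 = 2.6846 m


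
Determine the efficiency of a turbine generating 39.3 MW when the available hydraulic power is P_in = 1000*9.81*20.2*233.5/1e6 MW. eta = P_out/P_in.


P_in = 1000 * 9.81 * 20.2 * 233.5 / 1e6 = 46.2708 MW
eta = 39.3 / 46.2708 = 0.8493


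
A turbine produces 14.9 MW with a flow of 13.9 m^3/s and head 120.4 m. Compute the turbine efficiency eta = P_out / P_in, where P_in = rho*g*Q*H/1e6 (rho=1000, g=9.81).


P_in = 1000 * 9.81 * 13.9 * 120.4 / 1e6 = 16.4176 MW
eta = 14.9 / 16.4176 = 0.9076


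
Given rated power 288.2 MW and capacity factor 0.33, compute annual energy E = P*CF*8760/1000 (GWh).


E = 288.2 * 0.33 * 8760 / 1000 = 833.1286 GWh


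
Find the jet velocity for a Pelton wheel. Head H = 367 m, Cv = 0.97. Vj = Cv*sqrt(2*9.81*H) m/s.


Vj = 0.97 * sqrt(2*9.81*367) = 82.3103 m/s


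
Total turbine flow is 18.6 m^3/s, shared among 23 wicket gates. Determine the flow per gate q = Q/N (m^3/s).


q = 18.6 / 23 = 0.8087 m^3/s


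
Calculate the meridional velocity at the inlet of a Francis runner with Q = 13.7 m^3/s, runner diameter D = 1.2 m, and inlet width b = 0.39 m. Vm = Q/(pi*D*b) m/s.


Vm = 13.7 / (pi * 1.2 * 0.39) = 9.3180 m/s


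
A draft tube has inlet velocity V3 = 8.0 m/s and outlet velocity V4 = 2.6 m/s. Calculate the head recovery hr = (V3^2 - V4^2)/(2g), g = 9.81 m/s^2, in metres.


hr = (8.0^2 - 2.6^2) / (2*9.81) = 2.9174 m


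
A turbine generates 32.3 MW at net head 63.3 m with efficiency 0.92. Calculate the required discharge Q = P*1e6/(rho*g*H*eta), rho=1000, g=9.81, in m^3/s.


Q = 32.3 * 1e6 / (1000 * 9.81 * 63.3 * 0.92) = 56.5382 m^3/s


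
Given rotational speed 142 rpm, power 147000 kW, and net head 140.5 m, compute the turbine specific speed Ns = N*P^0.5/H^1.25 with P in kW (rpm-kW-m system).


Ns = 142 * 147000^0.5 / 140.5^1.25 = 112.5516


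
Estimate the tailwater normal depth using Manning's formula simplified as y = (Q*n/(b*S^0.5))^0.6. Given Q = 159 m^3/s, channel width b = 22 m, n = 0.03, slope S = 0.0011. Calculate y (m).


y = (159 * 0.03 / (22 * 0.0011^0.5))^0.6 = 3.0849 m


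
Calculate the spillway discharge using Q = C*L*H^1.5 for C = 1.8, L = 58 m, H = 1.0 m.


Q = 1.8 * 58 * 1.0^1.5 = 104.4000 m^3/s


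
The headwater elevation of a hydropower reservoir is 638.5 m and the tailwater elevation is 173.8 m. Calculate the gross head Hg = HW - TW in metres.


Hg = 638.5 - 173.8 = 464.7000 m


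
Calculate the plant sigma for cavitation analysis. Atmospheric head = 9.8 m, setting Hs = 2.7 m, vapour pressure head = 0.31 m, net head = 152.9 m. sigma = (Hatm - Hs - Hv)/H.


sigma = (9.8 - 2.7 - 0.31) / 152.9 = 0.0444


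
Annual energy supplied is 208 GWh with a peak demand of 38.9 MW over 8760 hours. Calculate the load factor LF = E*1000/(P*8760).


LF = 208 * 1000 / (38.9 * 8760) = 0.6104


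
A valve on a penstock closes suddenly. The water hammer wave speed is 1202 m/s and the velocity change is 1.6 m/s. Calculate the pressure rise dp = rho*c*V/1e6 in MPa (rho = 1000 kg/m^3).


dp = 1000 * 1202 * 1.6 / 1e6 = 1.9232 MPa


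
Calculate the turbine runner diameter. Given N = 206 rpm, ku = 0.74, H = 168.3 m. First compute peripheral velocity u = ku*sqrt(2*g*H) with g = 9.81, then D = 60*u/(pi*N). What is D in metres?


u = 0.74 * sqrt(2*9.81*168.3) = 42.5229 m/s
D = 60 * 42.5229 / (pi * 206) = 3.9424 m


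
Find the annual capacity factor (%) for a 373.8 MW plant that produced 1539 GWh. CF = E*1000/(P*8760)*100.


CF = 1539 * 1000 / (373.8 * 8760) * 100 = 46.9997 %


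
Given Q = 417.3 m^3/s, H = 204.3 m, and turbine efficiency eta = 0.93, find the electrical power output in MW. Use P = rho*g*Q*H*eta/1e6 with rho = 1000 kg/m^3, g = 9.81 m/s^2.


P = 1000 * 9.81 * 417.3 * 204.3 * 0.93 / 1e6 = 777.8014 MW


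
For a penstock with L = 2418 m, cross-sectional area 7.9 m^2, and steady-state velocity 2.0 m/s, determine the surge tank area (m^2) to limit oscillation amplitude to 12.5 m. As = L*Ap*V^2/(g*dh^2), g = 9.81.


As = 2418 * 7.9 * 2.0^2 / (9.81 * 12.5^2) = 49.8488 m^2


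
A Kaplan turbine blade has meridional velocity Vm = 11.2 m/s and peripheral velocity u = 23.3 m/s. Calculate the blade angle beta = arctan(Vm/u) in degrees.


beta = arctan(11.2 / 23.3) = 25.6730 degrees


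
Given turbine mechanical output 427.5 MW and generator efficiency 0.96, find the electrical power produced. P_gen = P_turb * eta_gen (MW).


P_gen = 427.5 * 0.96 = 410.4000 MW


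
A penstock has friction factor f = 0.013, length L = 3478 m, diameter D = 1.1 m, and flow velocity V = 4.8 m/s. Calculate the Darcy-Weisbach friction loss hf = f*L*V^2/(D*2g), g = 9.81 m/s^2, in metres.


hf = 0.013 * 3478 * 4.8^2 / (1.1 * 2 * 9.81) = 48.2685 m


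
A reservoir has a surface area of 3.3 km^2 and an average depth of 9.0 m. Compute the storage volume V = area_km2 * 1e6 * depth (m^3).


V = 3.3 * 1e6 * 9.0 = 2.9700e+07 m^3


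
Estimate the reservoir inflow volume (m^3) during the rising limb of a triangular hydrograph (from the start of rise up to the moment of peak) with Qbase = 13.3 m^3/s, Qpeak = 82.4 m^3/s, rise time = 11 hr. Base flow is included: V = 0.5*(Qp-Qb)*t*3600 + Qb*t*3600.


V = 0.5*(82.4 - 13.3)*11*3600 + 13.3*11*3600 = 1.8949e+06 m^3


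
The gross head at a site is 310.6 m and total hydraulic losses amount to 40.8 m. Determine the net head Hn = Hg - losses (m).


Hn = 310.6 - 40.8 = 269.8000 m


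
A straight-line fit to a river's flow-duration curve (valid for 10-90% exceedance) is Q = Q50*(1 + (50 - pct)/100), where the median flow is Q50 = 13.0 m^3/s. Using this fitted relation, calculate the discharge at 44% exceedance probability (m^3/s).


Q = 13.0 * (1 + (50 - 44)/100) = 13.7800 m^3/s


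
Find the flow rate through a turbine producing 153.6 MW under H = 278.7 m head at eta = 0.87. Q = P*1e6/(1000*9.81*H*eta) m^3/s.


Q = 153.6 * 1e6 / (1000 * 9.81 * 278.7 * 0.87) = 64.5752 m^3/s


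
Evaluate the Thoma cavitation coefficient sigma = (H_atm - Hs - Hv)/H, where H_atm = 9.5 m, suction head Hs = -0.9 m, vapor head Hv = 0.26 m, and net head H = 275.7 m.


sigma = (9.5 - (-0.9) - 0.26) / 275.7 = 0.0368


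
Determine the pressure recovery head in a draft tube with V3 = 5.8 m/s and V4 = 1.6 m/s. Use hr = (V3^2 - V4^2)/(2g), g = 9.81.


hr = (5.8^2 - 1.6^2) / (2*9.81) = 1.5841 m


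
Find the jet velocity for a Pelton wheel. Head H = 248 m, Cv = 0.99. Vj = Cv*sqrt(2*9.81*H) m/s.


Vj = 0.99 * sqrt(2*9.81*248) = 69.0574 m/s


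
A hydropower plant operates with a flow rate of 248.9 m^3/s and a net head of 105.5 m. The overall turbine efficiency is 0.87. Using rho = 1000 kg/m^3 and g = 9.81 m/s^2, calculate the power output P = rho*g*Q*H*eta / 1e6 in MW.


P = 1000 * 9.81 * 248.9 * 105.5 * 0.87 / 1e6 = 224.1123 MW


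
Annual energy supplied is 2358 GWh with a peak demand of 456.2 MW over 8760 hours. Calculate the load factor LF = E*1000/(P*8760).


LF = 2358 * 1000 / (456.2 * 8760) = 0.5900


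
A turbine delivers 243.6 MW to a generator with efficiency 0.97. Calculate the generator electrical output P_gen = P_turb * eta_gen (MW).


P_gen = 243.6 * 0.97 = 236.2920 MW


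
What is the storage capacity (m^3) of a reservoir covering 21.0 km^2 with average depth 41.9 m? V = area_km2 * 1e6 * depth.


V = 21.0 * 1e6 * 41.9 = 8.7990e+08 m^3


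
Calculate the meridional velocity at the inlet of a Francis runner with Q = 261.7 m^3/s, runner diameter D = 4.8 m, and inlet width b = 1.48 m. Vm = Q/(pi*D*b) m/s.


Vm = 261.7 / (pi * 4.8 * 1.48) = 11.7260 m/s


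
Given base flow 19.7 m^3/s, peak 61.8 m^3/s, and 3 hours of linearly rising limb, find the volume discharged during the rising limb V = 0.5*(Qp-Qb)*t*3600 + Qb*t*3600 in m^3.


V = 0.5*(61.8 - 19.7)*3*3600 + 19.7*3*3600 = 440100.0000 m^3


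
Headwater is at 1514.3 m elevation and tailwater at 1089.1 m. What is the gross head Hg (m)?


Hg = 1514.3 - 1089.1 = 425.2000 m


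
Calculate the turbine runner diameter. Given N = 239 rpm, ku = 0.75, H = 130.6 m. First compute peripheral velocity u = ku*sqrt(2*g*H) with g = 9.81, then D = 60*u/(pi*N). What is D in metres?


u = 0.75 * sqrt(2*9.81*130.6) = 37.9649 m/s
D = 60 * 37.9649 / (pi * 239) = 3.0338 m


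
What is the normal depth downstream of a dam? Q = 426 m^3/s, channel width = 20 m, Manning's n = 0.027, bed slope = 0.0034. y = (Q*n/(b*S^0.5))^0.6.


y = (426 * 0.027 / (20 * 0.0034^0.5))^0.6 = 3.9482 m


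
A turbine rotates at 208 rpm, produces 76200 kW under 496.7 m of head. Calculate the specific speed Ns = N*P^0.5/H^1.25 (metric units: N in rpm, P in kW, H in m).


Ns = 208 * 76200^0.5 / 496.7^1.25 = 24.4863


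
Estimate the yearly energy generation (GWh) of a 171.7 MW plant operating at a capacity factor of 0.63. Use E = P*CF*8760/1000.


E = 171.7 * 0.63 * 8760 / 1000 = 947.5780 GWh


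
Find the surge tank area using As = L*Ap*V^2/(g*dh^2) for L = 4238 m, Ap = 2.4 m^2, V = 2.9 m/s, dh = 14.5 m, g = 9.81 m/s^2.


As = 4238 * 2.4 * 2.9^2 / (9.81 * 14.5^2) = 41.4728 m^2


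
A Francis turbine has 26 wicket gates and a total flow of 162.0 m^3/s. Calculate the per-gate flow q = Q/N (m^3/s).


q = 162.0 / 26 = 6.2308 m^3/s


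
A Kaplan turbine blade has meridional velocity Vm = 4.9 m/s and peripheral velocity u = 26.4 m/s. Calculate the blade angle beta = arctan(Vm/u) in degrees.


beta = arctan(4.9 / 26.4) = 10.5148 degrees


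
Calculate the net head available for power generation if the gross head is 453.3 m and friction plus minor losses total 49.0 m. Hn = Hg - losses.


Hn = 453.3 - 49.0 = 404.3000 m


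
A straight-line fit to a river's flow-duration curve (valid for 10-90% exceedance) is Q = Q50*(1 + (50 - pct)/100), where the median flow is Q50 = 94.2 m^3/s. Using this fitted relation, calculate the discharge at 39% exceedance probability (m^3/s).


Q = 94.2 * (1 + (50 - 39)/100) = 104.5620 m^3/s


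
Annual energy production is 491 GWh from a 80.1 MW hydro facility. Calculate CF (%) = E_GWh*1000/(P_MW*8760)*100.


CF = 491 * 1000 / (80.1 * 8760) * 100 = 69.9753 %


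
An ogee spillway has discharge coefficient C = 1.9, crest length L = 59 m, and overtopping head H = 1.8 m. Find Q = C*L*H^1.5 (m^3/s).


Q = 1.9 * 59 * 1.8^1.5 = 270.7163 m^3/s


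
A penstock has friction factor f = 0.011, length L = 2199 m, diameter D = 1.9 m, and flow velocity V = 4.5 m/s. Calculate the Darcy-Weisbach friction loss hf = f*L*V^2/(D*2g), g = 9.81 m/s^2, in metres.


hf = 0.011 * 2199 * 4.5^2 / (1.9 * 2 * 9.81) = 13.1398 m


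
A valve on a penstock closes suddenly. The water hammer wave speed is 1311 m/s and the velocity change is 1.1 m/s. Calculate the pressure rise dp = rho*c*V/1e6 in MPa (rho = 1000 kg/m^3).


dp = 1000 * 1311 * 1.1 / 1e6 = 1.4421 MPa


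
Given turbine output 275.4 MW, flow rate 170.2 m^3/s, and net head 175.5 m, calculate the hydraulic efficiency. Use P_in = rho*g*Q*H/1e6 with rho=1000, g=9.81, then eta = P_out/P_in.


P_in = 1000 * 9.81 * 170.2 * 175.5 / 1e6 = 293.0257 MW
eta = 275.4 / 293.0257 = 0.9398


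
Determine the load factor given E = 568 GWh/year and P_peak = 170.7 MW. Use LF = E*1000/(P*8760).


LF = 568 * 1000 / (170.7 * 8760) = 0.3798


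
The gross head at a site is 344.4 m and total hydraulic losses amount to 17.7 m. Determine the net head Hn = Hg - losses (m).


Hn = 344.4 - 17.7 = 326.7000 m


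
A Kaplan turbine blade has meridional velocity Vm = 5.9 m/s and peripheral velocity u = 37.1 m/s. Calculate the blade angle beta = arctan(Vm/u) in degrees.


beta = arctan(5.9 / 37.1) = 9.0361 degrees


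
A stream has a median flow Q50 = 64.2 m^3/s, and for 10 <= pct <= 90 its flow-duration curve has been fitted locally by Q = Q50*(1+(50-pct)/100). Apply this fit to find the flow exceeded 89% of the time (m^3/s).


Q = 64.2 * (1 + (50 - 89)/100) = 39.1620 m^3/s


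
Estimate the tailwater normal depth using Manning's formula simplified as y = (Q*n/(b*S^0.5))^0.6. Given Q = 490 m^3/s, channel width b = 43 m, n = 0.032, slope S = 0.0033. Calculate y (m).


y = (490 * 0.032 / (43 * 0.0033^0.5))^0.6 = 3.0309 m


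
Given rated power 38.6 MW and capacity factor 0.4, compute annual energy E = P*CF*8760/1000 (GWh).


E = 38.6 * 0.4 * 8760 / 1000 = 135.2544 GWh


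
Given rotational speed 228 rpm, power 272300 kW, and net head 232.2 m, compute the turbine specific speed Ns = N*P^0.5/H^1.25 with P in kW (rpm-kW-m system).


Ns = 228 * 272300^0.5 / 232.2^1.25 = 131.2595


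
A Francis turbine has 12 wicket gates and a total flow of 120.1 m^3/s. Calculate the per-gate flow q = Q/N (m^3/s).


q = 120.1 / 12 = 10.0083 m^3/s


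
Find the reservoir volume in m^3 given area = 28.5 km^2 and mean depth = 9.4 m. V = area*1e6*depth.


V = 28.5 * 1e6 * 9.4 = 2.6790e+08 m^3


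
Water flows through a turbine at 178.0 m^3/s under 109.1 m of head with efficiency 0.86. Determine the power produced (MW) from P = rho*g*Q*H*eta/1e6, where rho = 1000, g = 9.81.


P = 1000 * 9.81 * 178.0 * 109.1 * 0.86 / 1e6 = 163.8371 MW


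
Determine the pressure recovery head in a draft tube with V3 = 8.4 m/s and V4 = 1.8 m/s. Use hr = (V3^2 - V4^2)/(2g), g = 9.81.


hr = (8.4^2 - 1.8^2) / (2*9.81) = 3.4312 m


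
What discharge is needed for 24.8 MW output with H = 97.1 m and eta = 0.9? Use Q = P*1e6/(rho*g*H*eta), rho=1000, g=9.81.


Q = 24.8 * 1e6 / (1000 * 9.81 * 97.1 * 0.9) = 28.9282 m^3/s


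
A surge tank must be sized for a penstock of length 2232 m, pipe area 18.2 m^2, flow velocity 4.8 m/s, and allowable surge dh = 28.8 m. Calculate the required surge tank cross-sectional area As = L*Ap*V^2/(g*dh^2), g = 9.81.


As = 2232 * 18.2 * 4.8^2 / (9.81 * 28.8^2) = 115.0255 m^2


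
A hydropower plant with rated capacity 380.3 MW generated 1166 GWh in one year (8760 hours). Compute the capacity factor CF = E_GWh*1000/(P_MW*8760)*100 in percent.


CF = 1166 * 1000 / (380.3 * 8760) * 100 = 35.0000 %


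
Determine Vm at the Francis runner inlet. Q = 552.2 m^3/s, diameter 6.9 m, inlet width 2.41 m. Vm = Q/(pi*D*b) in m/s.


Vm = 552.2 / (pi * 6.9 * 2.41) = 10.5701 m/s


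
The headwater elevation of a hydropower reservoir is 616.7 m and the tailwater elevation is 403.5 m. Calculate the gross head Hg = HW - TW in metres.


Hg = 616.7 - 403.5 = 213.2000 m


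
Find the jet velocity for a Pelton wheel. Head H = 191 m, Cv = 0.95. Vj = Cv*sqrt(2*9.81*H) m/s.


Vj = 0.95 * sqrt(2*9.81*191) = 58.1554 m/s


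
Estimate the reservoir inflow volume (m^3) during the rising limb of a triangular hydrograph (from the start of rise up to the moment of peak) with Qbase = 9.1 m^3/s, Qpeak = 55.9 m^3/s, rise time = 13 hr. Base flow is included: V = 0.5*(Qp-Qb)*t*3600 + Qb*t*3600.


V = 0.5*(55.9 - 9.1)*13*3600 + 9.1*13*3600 = 1.5210e+06 m^3


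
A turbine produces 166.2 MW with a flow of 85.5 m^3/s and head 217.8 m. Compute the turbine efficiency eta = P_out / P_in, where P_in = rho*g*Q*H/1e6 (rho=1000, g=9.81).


P_in = 1000 * 9.81 * 85.5 * 217.8 / 1e6 = 182.6808 MW
eta = 166.2 / 182.6808 = 0.9098


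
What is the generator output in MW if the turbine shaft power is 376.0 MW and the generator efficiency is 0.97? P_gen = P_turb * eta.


P_gen = 376.0 * 0.97 = 364.7200 MW


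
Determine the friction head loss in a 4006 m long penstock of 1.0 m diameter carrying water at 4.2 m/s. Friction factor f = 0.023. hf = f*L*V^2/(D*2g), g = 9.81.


hf = 0.023 * 4006 * 4.2^2 / (1.0 * 2 * 9.81) = 82.8397 m


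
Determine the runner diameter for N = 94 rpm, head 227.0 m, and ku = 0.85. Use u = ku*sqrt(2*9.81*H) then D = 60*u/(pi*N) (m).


u = 0.85 * sqrt(2*9.81*227.0) = 56.7259 m/s
D = 60 * 56.7259 / (pi * 94) = 11.5254 m


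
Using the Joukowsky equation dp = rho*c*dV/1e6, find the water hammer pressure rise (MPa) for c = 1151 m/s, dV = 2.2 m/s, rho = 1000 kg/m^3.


dp = 1000 * 1151 * 2.2 / 1e6 = 2.5322 MPa


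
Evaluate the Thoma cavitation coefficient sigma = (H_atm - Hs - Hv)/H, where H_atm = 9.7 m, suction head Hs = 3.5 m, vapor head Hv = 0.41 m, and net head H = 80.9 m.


sigma = (9.7 - 3.5 - 0.41) / 80.9 = 0.0716


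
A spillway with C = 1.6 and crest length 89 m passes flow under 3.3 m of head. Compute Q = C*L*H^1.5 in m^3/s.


Q = 1.6 * 89 * 3.3^1.5 = 853.6521 m^3/s


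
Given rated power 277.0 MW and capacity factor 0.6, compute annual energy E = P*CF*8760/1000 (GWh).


E = 277.0 * 0.6 * 8760 / 1000 = 1455.9120 GWh


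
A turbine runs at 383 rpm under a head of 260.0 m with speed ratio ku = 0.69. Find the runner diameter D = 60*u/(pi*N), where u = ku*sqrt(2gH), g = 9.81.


u = 0.69 * sqrt(2*9.81*260.0) = 49.2817 m/s
D = 60 * 49.2817 / (pi * 383) = 2.4575 m


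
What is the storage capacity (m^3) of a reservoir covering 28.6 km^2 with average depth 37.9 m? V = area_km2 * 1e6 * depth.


V = 28.6 * 1e6 * 37.9 = 1.0839e+09 m^3


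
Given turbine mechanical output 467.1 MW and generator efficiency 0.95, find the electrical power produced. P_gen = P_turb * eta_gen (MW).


P_gen = 467.1 * 0.95 = 443.7450 MW


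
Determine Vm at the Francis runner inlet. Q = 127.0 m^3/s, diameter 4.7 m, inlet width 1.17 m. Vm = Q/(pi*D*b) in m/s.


Vm = 127.0 / (pi * 4.7 * 1.17) = 7.3514 m/s


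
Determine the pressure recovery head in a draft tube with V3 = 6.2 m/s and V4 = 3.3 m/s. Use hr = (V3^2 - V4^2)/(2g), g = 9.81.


hr = (6.2^2 - 3.3^2) / (2*9.81) = 1.4042 m


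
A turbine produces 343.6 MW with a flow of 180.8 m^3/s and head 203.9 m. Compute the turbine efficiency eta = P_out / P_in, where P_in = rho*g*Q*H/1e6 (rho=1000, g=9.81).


P_in = 1000 * 9.81 * 180.8 * 203.9 / 1e6 = 361.6468 MW
eta = 343.6 / 361.6468 = 0.9501


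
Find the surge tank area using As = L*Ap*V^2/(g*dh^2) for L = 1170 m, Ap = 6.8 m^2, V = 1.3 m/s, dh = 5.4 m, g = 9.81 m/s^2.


As = 1170 * 6.8 * 1.3^2 / (9.81 * 5.4^2) = 47.0029 m^2


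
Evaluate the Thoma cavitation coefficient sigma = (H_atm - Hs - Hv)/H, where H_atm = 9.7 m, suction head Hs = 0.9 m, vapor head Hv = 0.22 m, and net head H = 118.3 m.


sigma = (9.7 - 0.9 - 0.22) / 118.3 = 0.0725


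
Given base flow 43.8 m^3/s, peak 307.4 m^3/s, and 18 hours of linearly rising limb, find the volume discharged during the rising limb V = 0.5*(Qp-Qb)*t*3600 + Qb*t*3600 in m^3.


V = 0.5*(307.4 - 43.8)*18*3600 + 43.8*18*3600 = 1.1379e+07 m^3


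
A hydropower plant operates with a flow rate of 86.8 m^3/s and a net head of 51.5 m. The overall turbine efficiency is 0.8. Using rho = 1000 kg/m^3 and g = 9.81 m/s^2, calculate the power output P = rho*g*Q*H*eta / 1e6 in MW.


P = 1000 * 9.81 * 86.8 * 51.5 * 0.8 / 1e6 = 35.0821 MW


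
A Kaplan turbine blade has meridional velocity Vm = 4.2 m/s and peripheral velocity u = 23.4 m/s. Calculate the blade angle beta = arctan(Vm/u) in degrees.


beta = arctan(4.2 / 23.4) = 10.1755 degrees


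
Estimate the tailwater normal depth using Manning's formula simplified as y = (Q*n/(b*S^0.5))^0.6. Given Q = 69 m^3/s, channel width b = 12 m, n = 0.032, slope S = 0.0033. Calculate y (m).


y = (69 * 0.032 / (12 * 0.0033^0.5))^0.6 = 2.0107 m


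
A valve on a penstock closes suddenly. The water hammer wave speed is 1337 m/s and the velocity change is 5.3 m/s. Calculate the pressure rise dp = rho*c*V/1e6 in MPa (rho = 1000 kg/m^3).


dp = 1000 * 1337 * 5.3 / 1e6 = 7.0861 MPa


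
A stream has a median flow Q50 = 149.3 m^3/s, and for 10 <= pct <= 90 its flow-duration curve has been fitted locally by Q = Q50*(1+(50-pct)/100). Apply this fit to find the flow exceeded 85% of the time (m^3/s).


Q = 149.3 * (1 + (50 - 85)/100) = 97.0450 m^3/s


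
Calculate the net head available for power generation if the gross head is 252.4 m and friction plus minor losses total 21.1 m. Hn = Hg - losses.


Hn = 252.4 - 21.1 = 231.3000 m


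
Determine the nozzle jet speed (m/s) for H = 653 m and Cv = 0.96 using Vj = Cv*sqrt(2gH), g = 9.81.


Vj = 0.96 * sqrt(2*9.81*653) = 108.6619 m/s


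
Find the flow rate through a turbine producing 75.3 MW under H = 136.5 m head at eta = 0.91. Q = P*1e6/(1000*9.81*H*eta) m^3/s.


Q = 75.3 * 1e6 / (1000 * 9.81 * 136.5 * 0.91) = 61.7948 m^3/s


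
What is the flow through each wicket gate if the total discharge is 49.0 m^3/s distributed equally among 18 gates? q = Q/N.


q = 49.0 / 18 = 2.7222 m^3/s


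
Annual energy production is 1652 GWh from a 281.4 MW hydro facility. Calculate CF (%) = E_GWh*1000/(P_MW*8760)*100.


CF = 1652 * 1000 / (281.4 * 8760) * 100 = 67.0165 %


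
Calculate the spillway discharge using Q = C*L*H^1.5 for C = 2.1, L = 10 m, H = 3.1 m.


Q = 2.1 * 10 * 3.1^1.5 = 114.6204 m^3/s


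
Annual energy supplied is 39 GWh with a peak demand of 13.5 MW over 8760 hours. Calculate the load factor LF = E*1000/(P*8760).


LF = 39 * 1000 / (13.5 * 8760) = 0.3298


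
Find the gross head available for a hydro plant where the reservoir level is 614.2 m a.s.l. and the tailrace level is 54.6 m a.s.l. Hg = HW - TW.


Hg = 614.2 - 54.6 = 559.6000 m


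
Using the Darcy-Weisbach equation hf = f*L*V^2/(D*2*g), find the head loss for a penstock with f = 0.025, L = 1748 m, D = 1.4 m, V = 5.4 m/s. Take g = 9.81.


hf = 0.025 * 1748 * 5.4^2 / (1.4 * 2 * 9.81) = 46.3919 m


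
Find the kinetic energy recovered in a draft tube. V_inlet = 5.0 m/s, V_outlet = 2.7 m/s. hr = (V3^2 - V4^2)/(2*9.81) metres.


hr = (5.0^2 - 2.7^2) / (2*9.81) = 0.9027 m


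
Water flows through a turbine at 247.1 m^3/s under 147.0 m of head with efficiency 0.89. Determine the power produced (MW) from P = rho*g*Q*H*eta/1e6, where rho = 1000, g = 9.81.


P = 1000 * 9.81 * 247.1 * 147.0 * 0.89 / 1e6 = 317.1386 MW


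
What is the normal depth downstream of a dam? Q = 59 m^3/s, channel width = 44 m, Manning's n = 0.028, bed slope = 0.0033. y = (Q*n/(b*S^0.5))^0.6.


y = (59 * 0.028 / (44 * 0.0033^0.5))^0.6 = 0.7748 m


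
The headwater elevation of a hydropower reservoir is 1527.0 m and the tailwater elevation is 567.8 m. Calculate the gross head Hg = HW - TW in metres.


Hg = 1527.0 - 567.8 = 959.2000 m


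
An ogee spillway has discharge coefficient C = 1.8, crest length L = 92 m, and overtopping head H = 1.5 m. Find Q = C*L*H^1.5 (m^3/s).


Q = 1.8 * 92 * 1.5^1.5 = 304.2266 m^3/s


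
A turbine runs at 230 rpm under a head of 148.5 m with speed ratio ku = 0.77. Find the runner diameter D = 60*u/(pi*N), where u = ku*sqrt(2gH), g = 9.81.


u = 0.77 * sqrt(2*9.81*148.5) = 41.5627 m/s
D = 60 * 41.5627 / (pi * 230) = 3.4513 m


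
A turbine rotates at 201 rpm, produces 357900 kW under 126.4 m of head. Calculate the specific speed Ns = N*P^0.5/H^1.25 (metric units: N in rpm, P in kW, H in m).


Ns = 201 * 357900^0.5 / 126.4^1.25 = 283.7220


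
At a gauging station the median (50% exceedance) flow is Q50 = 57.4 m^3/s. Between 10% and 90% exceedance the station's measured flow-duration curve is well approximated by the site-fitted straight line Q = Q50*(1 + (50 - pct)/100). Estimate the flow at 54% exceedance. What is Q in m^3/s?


Q = 57.4 * (1 + (50 - 54)/100) = 55.1040 m^3/s


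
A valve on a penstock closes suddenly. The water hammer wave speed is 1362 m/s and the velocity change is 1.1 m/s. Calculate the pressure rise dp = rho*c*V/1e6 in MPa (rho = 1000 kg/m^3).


dp = 1000 * 1362 * 1.1 / 1e6 = 1.4982 MPa


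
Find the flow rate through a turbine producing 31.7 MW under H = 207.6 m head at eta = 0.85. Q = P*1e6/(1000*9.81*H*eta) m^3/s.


Q = 31.7 * 1e6 / (1000 * 9.81 * 207.6 * 0.85) = 18.3123 m^3/s


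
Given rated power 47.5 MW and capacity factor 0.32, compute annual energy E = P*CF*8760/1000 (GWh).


E = 47.5 * 0.32 * 8760 / 1000 = 133.1520 GWh


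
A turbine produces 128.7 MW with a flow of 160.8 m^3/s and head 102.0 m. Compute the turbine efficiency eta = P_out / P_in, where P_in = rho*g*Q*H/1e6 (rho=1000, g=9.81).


P_in = 1000 * 9.81 * 160.8 * 102.0 / 1e6 = 160.8997 MW
eta = 128.7 / 160.8997 = 0.7999


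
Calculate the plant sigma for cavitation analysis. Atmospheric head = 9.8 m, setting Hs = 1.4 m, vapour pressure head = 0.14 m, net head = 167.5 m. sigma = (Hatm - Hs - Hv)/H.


sigma = (9.8 - 1.4 - 0.14) / 167.5 = 0.0493


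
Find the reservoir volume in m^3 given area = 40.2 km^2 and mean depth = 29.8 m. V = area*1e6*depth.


V = 40.2 * 1e6 * 29.8 = 1.1980e+09 m^3


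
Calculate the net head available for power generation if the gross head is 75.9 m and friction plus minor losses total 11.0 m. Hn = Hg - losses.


Hn = 75.9 - 11.0 = 64.9000 m


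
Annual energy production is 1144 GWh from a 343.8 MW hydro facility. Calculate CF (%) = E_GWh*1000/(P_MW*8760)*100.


CF = 1144 * 1000 / (343.8 * 8760) * 100 = 37.9853 %


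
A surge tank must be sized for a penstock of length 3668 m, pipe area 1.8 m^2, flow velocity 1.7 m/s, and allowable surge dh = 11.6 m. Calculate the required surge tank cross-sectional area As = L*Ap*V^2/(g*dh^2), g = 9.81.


As = 3668 * 1.8 * 1.7^2 / (9.81 * 11.6^2) = 14.4549 m^2


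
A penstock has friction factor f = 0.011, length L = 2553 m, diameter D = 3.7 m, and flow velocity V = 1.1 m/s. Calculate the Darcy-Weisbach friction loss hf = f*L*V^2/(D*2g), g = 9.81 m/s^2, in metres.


hf = 0.011 * 2553 * 1.1^2 / (3.7 * 2 * 9.81) = 0.4681 m


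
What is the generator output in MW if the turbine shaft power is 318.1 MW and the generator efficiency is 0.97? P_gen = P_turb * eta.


P_gen = 318.1 * 0.97 = 308.5570 MW


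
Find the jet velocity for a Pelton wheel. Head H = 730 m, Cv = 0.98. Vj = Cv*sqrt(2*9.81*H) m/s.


Vj = 0.98 * sqrt(2*9.81*730) = 117.2835 m/s


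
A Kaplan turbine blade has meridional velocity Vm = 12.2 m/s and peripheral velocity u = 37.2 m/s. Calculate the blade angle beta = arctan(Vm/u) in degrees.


beta = arctan(12.2 / 37.2) = 18.1573 degrees


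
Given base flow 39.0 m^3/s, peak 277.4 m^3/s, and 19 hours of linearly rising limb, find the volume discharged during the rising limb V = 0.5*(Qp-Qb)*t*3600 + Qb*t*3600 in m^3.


V = 0.5*(277.4 - 39.0)*19*3600 + 39.0*19*3600 = 1.0821e+07 m^3


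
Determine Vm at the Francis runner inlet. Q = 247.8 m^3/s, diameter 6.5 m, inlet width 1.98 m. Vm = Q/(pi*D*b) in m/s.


Vm = 247.8 / (pi * 6.5 * 1.98) = 6.1288 m/s


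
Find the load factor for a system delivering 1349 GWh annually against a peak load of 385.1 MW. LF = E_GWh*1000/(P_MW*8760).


LF = 1349 * 1000 / (385.1 * 8760) = 0.3999


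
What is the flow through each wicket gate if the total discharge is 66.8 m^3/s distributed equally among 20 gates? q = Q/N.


q = 66.8 / 20 = 3.3400 m^3/s


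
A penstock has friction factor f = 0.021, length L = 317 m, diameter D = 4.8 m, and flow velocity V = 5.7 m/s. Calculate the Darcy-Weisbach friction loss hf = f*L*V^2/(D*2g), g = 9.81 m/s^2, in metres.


hf = 0.021 * 317 * 5.7^2 / (4.8 * 2 * 9.81) = 2.2966 m


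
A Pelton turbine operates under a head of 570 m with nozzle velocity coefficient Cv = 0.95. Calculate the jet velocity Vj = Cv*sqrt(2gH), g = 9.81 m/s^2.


Vj = 0.95 * sqrt(2*9.81*570) = 100.4640 m/s


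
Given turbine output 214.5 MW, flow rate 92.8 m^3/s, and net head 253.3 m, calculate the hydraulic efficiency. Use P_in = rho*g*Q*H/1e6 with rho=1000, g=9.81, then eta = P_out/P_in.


P_in = 1000 * 9.81 * 92.8 * 253.3 / 1e6 = 230.5962 MW
eta = 214.5 / 230.5962 = 0.9302


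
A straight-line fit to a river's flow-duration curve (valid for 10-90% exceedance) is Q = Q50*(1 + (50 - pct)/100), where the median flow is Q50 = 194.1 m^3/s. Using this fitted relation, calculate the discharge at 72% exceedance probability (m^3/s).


Q = 194.1 * (1 + (50 - 72)/100) = 151.3980 m^3/s


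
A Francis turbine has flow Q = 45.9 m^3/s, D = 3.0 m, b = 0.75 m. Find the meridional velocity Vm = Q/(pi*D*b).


Vm = 45.9 / (pi * 3.0 * 0.75) = 6.4935 m/s


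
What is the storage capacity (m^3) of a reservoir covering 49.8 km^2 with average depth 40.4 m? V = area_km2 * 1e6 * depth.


V = 49.8 * 1e6 * 40.4 = 2.0119e+09 m^3


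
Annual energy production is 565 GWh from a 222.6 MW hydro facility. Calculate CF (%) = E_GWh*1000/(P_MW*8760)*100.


CF = 565 * 1000 / (222.6 * 8760) * 100 = 28.9747 %


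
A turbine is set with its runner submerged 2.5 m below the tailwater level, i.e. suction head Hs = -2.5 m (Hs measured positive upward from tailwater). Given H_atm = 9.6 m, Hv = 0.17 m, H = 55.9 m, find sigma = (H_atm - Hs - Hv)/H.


sigma = (9.6 - (-2.5) - 0.17) / 55.9 = 0.2134


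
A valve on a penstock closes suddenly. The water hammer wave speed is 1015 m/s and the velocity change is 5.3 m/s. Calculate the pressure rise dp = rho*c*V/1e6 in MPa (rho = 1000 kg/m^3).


dp = 1000 * 1015 * 5.3 / 1e6 = 5.3795 MPa


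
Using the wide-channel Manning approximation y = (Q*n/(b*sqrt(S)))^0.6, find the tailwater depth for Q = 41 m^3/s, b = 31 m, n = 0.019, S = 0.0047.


y = (41 * 0.019 / (31 * 0.0047^0.5))^0.6 = 0.5476 m


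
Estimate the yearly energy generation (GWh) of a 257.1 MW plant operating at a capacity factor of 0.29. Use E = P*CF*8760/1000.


E = 257.1 * 0.29 * 8760 / 1000 = 653.1368 GWh


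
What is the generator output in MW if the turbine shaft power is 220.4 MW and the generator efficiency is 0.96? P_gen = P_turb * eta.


P_gen = 220.4 * 0.96 = 211.5840 MW


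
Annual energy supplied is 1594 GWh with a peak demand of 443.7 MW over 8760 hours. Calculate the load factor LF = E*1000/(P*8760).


LF = 1594 * 1000 / (443.7 * 8760) = 0.4101


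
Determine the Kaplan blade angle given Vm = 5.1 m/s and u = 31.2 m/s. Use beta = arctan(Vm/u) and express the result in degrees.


beta = arctan(5.1 / 31.2) = 9.2836 degrees


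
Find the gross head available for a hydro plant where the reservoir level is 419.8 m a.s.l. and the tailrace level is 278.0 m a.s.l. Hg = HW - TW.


Hg = 419.8 - 278.0 = 141.8000 m


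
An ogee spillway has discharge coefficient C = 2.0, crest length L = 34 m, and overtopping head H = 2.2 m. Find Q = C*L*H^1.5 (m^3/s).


Q = 2.0 * 34 * 2.2^1.5 = 221.8927 m^3/s


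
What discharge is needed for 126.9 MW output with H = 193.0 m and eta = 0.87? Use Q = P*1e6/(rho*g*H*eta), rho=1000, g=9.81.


Q = 126.9 * 1e6 / (1000 * 9.81 * 193.0 * 0.87) = 77.0400 m^3/s


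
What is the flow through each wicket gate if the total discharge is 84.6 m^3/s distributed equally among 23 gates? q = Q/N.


q = 84.6 / 23 = 3.6783 m^3/s


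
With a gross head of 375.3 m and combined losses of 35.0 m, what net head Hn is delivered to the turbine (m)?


Hn = 375.3 - 35.0 = 340.3000 m


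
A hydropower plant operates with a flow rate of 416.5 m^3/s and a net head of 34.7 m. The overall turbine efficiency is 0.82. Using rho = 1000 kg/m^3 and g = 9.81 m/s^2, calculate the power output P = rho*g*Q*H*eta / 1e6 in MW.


P = 1000 * 9.81 * 416.5 * 34.7 * 0.82 / 1e6 = 116.2592 MW


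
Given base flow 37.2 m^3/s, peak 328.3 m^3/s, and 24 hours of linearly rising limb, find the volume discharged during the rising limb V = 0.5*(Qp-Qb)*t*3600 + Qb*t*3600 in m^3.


V = 0.5*(328.3 - 37.2)*24*3600 + 37.2*24*3600 = 1.5790e+07 m^3


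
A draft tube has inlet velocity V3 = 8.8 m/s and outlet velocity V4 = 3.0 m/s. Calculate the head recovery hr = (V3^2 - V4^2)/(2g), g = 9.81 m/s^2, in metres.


hr = (8.8^2 - 3.0^2) / (2*9.81) = 3.4883 m
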